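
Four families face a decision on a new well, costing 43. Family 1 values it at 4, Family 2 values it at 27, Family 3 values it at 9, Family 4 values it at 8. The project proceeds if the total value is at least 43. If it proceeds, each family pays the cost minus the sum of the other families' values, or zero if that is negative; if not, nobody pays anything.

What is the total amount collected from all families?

29

Total value 48 ≥ cost 43, so it is built.
Family 1: others sum to 44; max(0, 43 - 44) = 0.
Family 2: others sum to 21; max(0, 43 - 21) = 22.
Family 3: others sum to 39; max(0, 43 - 39) = 4.
Family 4: others sum to 40; max(0, 43 - 40) = 3.
Total collected = 0 + 22 + 4 + 3 = 29.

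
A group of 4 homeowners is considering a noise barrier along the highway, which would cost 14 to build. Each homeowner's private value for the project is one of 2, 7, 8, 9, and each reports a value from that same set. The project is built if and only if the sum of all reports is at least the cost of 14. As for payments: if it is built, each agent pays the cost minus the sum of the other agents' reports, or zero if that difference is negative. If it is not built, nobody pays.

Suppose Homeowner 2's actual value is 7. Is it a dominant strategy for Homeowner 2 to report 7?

Yes

Check each profile of the others' reports and compare truth against every alternative report.
Others report (2, 7, 7): truth gives 7, best alternative gives 7.
Others report (2, 7, 8): truth gives 7, best alternative gives 7.
Others report (2, 7, 9): truth gives 7, best alternative gives 7.
Others report (2, 8, 7): truth gives 7, best alternative gives 7.
Others report (2, 8, 8): truth gives 7, best alternative gives 7.
Others report (2, 8, 9): truth gives 7, best alternative gives 7.
(Remaining 58 profiles checked similarly; truth is weakly best in each.)
In every case the truthful report is at least as good as any alternative, so it is a dominant strategy.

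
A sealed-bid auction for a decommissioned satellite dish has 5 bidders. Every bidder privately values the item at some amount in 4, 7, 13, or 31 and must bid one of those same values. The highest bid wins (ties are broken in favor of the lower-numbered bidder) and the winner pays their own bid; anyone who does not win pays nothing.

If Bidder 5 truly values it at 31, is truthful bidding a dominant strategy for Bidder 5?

Consider the case where Bidder 1 bids 4, Bidder 2 bids 4, Bidder 3 bids 4 and Bidder 4 bids 4.
Truthful bid 31: wins, pays 31, utility 31 - 31 = 0.
Bid 7 instead: wins, pays 7, utility 31 - 7 = 24.
Since 24 > 0, bidding 7 is strictly better here, so truthful bidding is not dominant.

No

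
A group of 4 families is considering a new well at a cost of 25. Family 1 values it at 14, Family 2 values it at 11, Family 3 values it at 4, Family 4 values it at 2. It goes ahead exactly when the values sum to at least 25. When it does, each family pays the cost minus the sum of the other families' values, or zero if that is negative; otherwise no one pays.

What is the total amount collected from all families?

Total value 31 ≥ cost 25, so it is built.
Family 1: others sum to 17; max(0, 25 - 17) = 8.
Family 2: others sum to 20; max(0, 25 - 20) = 5.
Family 3: others sum to 27; max(0, 25 - 27) = 0.
Family 4: others sum to 29; max(0, 25 - 29) = 0.
Total collected = 8 + 5 + 0 + 0 = 13.

13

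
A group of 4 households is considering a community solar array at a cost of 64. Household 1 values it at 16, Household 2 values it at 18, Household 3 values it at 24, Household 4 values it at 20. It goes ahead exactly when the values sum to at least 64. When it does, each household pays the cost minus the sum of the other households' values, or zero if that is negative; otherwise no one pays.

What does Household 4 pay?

6

Total value 78 ≥ cost 64, so the project is built.
The other households' values sum to 58.
Cost minus that sum is 64 - 58 = 6.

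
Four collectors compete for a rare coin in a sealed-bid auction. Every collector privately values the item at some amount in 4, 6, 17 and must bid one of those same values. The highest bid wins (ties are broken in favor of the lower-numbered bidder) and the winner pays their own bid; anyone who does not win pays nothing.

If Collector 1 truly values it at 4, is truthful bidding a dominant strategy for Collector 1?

Check each profile of the others' bids and compare truth against every alternative bid.
Others bid (4, 4, 4): truth gives 0, best alternative gives -2.
Others bid (4, 4, 6): truth gives 0, best alternative gives -2.
Others bid (4, 6, 4): truth gives 0, best alternative gives -2.
Others bid (4, 6, 6): truth gives 0, best alternative gives -2.
Others bid (6, 4, 4): truth gives 0, best alternative gives -2.
Others bid (6, 4, 6): truth gives 0, best alternative gives -2.
(Remaining 21 profiles checked similarly; truth is weakly best in each.)
In every case the truthful bid is at least as good as any alternative, so it is a dominant strategy.

Yes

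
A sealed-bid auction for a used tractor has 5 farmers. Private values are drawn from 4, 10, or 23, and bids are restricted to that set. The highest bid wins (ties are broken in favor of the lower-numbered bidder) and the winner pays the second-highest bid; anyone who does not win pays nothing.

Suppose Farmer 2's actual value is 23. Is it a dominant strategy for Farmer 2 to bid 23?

Check each profile of the others' bids and compare truth against every alternative bid.
Others bid (10, 4, 4, 4): truth gives 13, best alternative gives 0.
Others bid (10, 4, 4, 10): truth gives 13, best alternative gives 0.
Others bid (10, 4, 10, 4): truth gives 13, best alternative gives 0.
Others bid (10, 4, 10, 10): truth gives 13, best alternative gives 0.
Others bid (10, 10, 4, 4): truth gives 13, best alternative gives 0.
Others bid (10, 10, 4, 10): truth gives 13, best alternative gives 0.
(Remaining 75 profiles checked similarly; truth is weakly best in each.)
In every case the truthful bid is at least as good as any alternative, so it is a dominant strategy.

Yes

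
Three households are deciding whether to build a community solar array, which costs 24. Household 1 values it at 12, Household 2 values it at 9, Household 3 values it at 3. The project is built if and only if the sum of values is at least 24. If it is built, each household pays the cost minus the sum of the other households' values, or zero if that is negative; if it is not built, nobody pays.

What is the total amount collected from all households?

Total value 24 ≥ cost 24, so it is built.
Household 1: others sum to 12; max(0, 24 - 12) = 12.
Household 2: others sum to 15; max(0, 24 - 15) = 9.
Household 3: others sum to 21; max(0, 24 - 21) = 3.
Total collected = 12 + 9 + 3 = 24.

24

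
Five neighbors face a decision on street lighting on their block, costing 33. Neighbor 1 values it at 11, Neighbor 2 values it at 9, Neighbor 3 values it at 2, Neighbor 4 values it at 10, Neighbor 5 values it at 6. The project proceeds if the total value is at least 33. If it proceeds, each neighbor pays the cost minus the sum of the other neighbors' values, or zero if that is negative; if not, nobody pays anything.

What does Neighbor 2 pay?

4

Total value 38 ≥ cost 33, so the project is built.
The other neighbors' values sum to 29.
Cost minus that sum is 33 - 29 = 4.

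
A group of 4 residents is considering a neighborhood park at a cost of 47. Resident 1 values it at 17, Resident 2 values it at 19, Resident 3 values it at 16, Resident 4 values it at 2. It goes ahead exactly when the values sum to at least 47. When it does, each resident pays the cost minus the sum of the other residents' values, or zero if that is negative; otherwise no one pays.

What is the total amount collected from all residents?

31

Total value 54 ≥ cost 47, so it is built.
Resident 1: others sum to 37; max(0, 47 - 37) = 10.
Resident 2: others sum to 35; max(0, 47 - 35) = 12.
Resident 3: others sum to 38; max(0, 47 - 38) = 9.
Resident 4: others sum to 52; max(0, 47 - 52) = 0.
Total collected = 10 + 12 + 9 + 0 = 31.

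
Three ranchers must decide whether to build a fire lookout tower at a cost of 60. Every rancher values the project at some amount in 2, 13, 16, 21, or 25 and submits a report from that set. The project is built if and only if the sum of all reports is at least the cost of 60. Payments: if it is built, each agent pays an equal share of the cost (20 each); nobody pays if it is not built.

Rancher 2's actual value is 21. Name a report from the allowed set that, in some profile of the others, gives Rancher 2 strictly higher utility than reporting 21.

Suppose Rancher 1 reports 13 and Rancher 3 reports 25.
Report 21: project not built, utility 0.
Report 25: project built, pays 20, utility 21 - 20 = 1.
So reporting 25 beats truth here (1 > 0).

25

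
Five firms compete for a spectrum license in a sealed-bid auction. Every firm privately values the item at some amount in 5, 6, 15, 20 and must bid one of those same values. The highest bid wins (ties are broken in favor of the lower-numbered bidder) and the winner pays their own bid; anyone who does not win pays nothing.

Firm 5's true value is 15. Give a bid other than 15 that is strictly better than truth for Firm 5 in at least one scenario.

Suppose Firm 1 bids 5, Firm 2 bids 5, Firm 3 bids 5 and Firm 4 bids 5.
Bid 15: wins, pays 15, utility 15 - 15 = 0.
Bid 6: wins, pays 6, utility 15 - 6 = 9.
So bidding 6 beats truth here (9 > 0).

6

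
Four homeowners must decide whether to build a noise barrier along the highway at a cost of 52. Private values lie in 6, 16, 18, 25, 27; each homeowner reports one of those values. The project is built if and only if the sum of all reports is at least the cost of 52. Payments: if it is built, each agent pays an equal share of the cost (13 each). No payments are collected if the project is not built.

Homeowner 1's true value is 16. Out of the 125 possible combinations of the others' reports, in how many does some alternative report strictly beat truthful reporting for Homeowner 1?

6

Others report (6, 6, 16): truth gives 0; report 25 gives 3 > 0. Violating.
Others report (6, 6, 18): truth gives 0; report 25 gives 3 > 0. Violating.
Others report (6, 16, 6): truth gives 0; report 25 gives 3 > 0. Violating.
Others report (6, 18, 6): truth gives 0; report 25 gives 3 > 0. Violating.
Others report (6, 6, 6): truth gives 0; no alternative beats it.
Others report (6, 6, 25): truth gives 3; no alternative beats it.
(Checking all 125 profiles: 6 have a profitable deviation, 119 do not.)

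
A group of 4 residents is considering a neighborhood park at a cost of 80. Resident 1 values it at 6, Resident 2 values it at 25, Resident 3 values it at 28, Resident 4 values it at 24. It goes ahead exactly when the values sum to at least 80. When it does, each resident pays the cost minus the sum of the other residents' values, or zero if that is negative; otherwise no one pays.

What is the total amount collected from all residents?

Total value 83 ≥ cost 80, so it is built.
Resident 1: others sum to 77; max(0, 80 - 77) = 3.
Resident 2: others sum to 58; max(0, 80 - 58) = 22.
Resident 3: others sum to 55; max(0, 80 - 55) = 25.
Resident 4: others sum to 59; max(0, 80 - 59) = 21.
Total collected = 3 + 22 + 25 + 21 = 71.

71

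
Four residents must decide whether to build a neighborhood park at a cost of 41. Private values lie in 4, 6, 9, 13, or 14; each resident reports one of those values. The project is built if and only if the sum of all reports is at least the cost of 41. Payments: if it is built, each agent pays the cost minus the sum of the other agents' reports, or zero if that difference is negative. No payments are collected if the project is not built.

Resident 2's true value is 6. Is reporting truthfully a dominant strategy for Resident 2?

Check each profile of the others' reports and compare truth against every alternative report.
Others report (13, 14, 14): truth gives 6, best alternative gives 6.
Others report (14, 13, 14): truth gives 6, best alternative gives 6.
Others report (14, 14, 13): truth gives 6, best alternative gives 6.
Others report (14, 14, 14): truth gives 6, best alternative gives 6.
Others report (13, 13, 14): truth gives 5, best alternative gives 5.
Others report (13, 14, 13): truth gives 5, best alternative gives 5.
(Remaining 119 profiles checked similarly; truth is weakly best in each.)
In every case the truthful report is at least as good as any alternative, so it is a dominant strategy.

Yes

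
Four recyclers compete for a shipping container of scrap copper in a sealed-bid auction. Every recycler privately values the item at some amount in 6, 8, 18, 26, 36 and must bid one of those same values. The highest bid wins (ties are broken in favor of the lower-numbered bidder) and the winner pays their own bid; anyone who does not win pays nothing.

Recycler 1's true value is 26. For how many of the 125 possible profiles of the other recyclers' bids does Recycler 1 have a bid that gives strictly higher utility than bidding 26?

27

Others bid (6, 6, 6): truth gives 0; bid 6 gives 20 > 0. Violating.
Others bid (6, 6, 8): truth gives 0; bid 8 gives 18 > 0. Violating.
Others bid (6, 6, 18): truth gives 0; bid 18 gives 8 > 0. Violating.
Others bid (6, 8, 6): truth gives 0; bid 8 gives 18 > 0. Violating.
Others bid (6, 6, 26): truth gives 0; no alternative beats it.
Others bid (6, 6, 36): truth gives 0; no alternative beats it.
(Checking all 125 profiles: 27 have a profitable deviation, 98 do not.)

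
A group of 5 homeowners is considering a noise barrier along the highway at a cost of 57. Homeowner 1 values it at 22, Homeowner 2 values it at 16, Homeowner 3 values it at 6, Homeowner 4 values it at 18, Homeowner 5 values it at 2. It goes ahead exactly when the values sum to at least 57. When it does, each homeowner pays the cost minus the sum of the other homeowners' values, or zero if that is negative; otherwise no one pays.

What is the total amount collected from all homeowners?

35

Total value 64 ≥ cost 57, so it is built.
Homeowner 1: others sum to 42; max(0, 57 - 42) = 15.
Homeowner 2: others sum to 48; max(0, 57 - 48) = 9.
Homeowner 3: others sum to 58; max(0, 57 - 58) = 0.
Homeowner 4: others sum to 46; max(0, 57 - 46) = 11.
Homeowner 5: others sum to 62; max(0, 57 - 62) = 0.
Total collected = 15 + 9 + 0 + 11 + 0 = 35.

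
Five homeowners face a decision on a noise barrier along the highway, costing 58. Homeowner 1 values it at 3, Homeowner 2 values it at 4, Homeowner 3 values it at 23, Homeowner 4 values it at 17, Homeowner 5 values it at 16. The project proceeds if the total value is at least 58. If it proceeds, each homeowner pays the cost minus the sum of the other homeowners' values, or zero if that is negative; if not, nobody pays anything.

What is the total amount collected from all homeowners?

Total value 63 ≥ cost 58, so it is built.
Homeowner 1: others sum to 60; max(0, 58 - 60) = 0.
Homeowner 2: others sum to 59; max(0, 58 - 59) = 0.
Homeowner 3: others sum to 40; max(0, 58 - 40) = 18.
Homeowner 4: others sum to 46; max(0, 58 - 46) = 12.
Homeowner 5: others sum to 47; max(0, 58 - 47) = 11.
Total collected = 0 + 0 + 18 + 12 + 11 = 41.

41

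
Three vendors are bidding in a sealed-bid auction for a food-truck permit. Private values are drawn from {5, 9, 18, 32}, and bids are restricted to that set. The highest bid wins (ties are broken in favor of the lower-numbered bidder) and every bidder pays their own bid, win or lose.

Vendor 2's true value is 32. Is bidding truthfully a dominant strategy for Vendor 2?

Consider the case where Vendor 1 bids 5 and Vendor 3 bids 5.
Truthful bid 32: wins, pays 32, utility 32 - 32 = 0.
Bid 9 instead: wins, pays 9, utility 32 - 9 = 23.
Since 23 > 0, bidding 9 is strictly better here, so truthful bidding is not dominant.

No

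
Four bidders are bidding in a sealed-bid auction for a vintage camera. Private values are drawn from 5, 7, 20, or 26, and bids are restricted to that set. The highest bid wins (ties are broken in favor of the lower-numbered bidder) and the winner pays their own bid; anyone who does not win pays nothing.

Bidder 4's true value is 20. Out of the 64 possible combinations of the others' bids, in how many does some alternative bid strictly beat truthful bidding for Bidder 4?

1

Others bid (5, 5, 5): truth gives 0; bid 7 gives 13 > 0. Violating.
Others bid (5, 5, 7): truth gives 0; no alternative beats it.
Others bid (5, 5, 20): truth gives 0; no alternative beats it.
(Checking all 64 profiles: 1 has a profitable deviation, 63 do not.)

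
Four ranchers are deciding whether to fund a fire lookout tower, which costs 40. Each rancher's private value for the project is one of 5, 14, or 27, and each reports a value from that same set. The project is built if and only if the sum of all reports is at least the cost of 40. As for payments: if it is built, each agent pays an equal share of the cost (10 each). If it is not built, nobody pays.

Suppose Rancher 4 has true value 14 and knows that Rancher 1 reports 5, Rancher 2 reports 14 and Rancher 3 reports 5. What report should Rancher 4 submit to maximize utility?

27

Report 5: project not built, utility 0.
Report 14: project not built, utility 0.
Report 27: project built, pays 10, utility 14 - 10 = 4.
The best choice is 27 with utility 4.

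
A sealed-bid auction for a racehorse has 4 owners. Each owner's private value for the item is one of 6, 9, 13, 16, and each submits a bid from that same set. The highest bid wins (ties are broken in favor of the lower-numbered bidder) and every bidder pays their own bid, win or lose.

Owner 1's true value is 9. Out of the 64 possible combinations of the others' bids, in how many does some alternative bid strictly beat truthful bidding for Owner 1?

Others bid (6, 6, 6): truth gives 0; bid 6 gives 3 > 0. Violating.
Others bid (6, 6, 13): truth gives -9; bid 13 gives -4 > -9. Violating.
Others bid (6, 6, 16): truth gives -9; bid 6 gives -6 > -9. Violating.
Others bid (6, 9, 13): truth gives -9; bid 13 gives -4 > -9. Violating.
Others bid (6, 6, 9): truth gives 0; no alternative beats it.
Others bid (6, 9, 6): truth gives 0; no alternative beats it.
(Checking all 64 profiles: 57 have a profitable deviation, 7 do not.)

57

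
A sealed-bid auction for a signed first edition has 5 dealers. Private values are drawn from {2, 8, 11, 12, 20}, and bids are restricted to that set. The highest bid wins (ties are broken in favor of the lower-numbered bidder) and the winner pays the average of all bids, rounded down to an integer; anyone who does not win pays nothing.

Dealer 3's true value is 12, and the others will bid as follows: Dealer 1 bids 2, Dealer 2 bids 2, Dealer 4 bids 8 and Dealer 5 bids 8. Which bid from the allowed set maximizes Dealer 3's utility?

8

Bid 2: loses, pays 0, utility 0.
Bid 8: wins, pays 5, utility 12 - 5 = 7.
Bid 11: wins, pays 6, utility 12 - 6 = 6.
Bid 12: wins, pays 6, utility 12 - 6 = 6.
Bid 20: wins, pays 8, utility 12 - 8 = 4.
The best choice is 8 with utility 7.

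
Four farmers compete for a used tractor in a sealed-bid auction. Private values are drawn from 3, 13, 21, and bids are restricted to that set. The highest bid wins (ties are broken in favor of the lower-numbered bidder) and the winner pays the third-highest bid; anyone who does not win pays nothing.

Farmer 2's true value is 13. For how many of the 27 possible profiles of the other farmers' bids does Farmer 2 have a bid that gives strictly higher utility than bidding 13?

Others bid (3, 3, 21): truth gives 0; bid 21 gives 10 > 0. Violating.
Others bid (3, 21, 3): truth gives 0; bid 21 gives 10 > 0. Violating.
Others bid (13, 3, 3): truth gives 0; bid 21 gives 10 > 0. Violating.
Others bid (3, 3, 3): truth gives 10; no alternative beats it.
Others bid (3, 3, 13): truth gives 10; no alternative beats it.
(Checking all 27 profiles: 3 have a profitable deviation, 24 do not.)

3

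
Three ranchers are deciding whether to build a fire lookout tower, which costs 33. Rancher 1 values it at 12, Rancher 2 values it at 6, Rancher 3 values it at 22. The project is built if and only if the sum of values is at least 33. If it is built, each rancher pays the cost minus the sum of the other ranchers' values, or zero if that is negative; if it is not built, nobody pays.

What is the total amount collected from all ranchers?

Total value 40 ≥ cost 33, so it is built.
Rancher 1: others sum to 28; max(0, 33 - 28) = 5.
Rancher 2: others sum to 34; max(0, 33 - 34) = 0.
Rancher 3: others sum to 18; max(0, 33 - 18) = 15.
Total collected = 5 + 0 + 15 = 20.

20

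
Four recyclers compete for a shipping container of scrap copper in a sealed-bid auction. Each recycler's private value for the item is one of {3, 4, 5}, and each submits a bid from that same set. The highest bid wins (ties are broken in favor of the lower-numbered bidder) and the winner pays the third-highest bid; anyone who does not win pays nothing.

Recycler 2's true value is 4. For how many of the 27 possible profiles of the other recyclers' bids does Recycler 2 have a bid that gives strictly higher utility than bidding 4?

3

Others bid (3, 3, 5): truth gives 0; bid 5 gives 1 > 0. Violating.
Others bid (3, 5, 3): truth gives 0; bid 5 gives 1 > 0. Violating.
Others bid (4, 3, 3): truth gives 0; bid 5 gives 1 > 0. Violating.
Others bid (3, 3, 3): truth gives 1; no alternative beats it.
Others bid (3, 3, 4): truth gives 1; no alternative beats it.
(Checking all 27 profiles: 3 have a profitable deviation, 24 do not.)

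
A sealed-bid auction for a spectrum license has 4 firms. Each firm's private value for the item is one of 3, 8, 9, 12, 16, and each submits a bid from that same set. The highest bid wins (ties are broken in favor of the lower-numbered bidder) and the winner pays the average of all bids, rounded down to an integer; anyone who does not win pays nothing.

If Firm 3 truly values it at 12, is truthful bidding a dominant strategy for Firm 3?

No

Consider the case where Firm 1 bids 3, Firm 2 bids 3 and Firm 4 bids 3.
Truthful bid 12: wins, pays 5, utility 12 - 5 = 7.
Bid 8 instead: wins, pays 4, utility 12 - 4 = 8.
Since 8 > 7, bidding 8 is strictly better here, so truthful bidding is not dominant.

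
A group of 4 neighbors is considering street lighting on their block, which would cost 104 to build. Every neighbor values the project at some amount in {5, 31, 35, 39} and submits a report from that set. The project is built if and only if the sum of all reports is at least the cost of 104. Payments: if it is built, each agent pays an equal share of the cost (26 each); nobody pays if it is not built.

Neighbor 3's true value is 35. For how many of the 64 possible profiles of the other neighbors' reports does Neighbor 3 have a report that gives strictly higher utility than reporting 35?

Others report (5, 31, 31): truth gives 0; report 39 gives 9 > 0. Violating.
Others report (31, 5, 31): truth gives 0; report 39 gives 9 > 0. Violating.
Others report (31, 31, 5): truth gives 0; report 39 gives 9 > 0. Violating.
Others report (5, 5, 5): truth gives 0; no alternative beats it.
Others report (5, 5, 31): truth gives 0; no alternative beats it.
(Checking all 64 profiles: 3 have a profitable deviation, 61 do not.)

3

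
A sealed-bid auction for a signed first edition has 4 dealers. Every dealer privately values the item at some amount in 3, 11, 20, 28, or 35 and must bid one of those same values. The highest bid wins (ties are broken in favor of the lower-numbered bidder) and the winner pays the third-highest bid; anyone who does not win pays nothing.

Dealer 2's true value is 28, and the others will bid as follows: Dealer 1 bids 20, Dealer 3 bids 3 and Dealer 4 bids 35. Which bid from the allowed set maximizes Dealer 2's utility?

Bid 3: loses, pays 0, utility 0.
Bid 11: loses, pays 0, utility 0.
Bid 20: loses, pays 0, utility 0.
Bid 28: loses, pays 0, utility 0.
Bid 35: wins, pays 20, utility 28 - 20 = 8.
The best choice is 35 with utility 8.

35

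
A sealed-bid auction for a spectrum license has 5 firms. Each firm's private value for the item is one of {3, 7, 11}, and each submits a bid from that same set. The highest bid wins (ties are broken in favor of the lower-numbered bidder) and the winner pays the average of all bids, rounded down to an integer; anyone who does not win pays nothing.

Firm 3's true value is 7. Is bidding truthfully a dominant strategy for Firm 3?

No

Consider the case where Firm 1 bids 3, Firm 2 bids 3, Firm 4 bids 3 and Firm 5 bids 11.
Truthful bid 7: loses, pays 0, utility 0.
Bid 11 instead: wins, pays 6, utility 7 - 6 = 1.
Since 1 > 0, bidding 11 is strictly better here, so truthful bidding is not dominant.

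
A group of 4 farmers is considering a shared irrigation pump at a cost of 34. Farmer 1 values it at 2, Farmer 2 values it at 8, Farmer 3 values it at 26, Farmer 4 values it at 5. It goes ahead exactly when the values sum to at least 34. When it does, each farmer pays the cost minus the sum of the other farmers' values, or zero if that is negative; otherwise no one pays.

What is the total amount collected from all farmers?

20

Total value 41 ≥ cost 34, so it is built.
Farmer 1: others sum to 39; max(0, 34 - 39) = 0.
Farmer 2: others sum to 33; max(0, 34 - 33) = 1.
Farmer 3: others sum to 15; max(0, 34 - 15) = 19.
Farmer 4: others sum to 36; max(0, 34 - 36) = 0.
Total collected = 0 + 1 + 19 + 0 = 20.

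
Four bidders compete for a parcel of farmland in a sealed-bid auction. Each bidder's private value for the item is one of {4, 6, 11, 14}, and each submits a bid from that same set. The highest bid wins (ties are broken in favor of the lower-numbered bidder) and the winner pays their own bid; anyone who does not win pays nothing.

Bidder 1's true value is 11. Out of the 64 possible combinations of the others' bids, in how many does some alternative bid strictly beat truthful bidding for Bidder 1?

Others bid (4, 4, 4): truth gives 0; bid 4 gives 7 > 0. Violating.
Others bid (4, 4, 6): truth gives 0; bid 6 gives 5 > 0. Violating.
Others bid (4, 6, 4): truth gives 0; bid 6 gives 5 > 0. Violating.
Others bid (4, 6, 6): truth gives 0; bid 6 gives 5 > 0. Violating.
Others bid (4, 4, 11): truth gives 0; no alternative beats it.
Others bid (4, 4, 14): truth gives 0; no alternative beats it.
(Checking all 64 profiles: 8 have a profitable deviation, 56 do not.)

8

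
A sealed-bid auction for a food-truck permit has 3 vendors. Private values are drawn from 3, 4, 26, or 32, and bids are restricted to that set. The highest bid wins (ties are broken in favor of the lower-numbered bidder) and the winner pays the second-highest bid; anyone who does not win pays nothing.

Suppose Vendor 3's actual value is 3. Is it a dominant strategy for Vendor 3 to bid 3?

Yes

Check each profile of the others' bids and compare truth against every alternative bid.
Others bid (3, 3): truth gives 0, best alternative gives 0.
Others bid (3, 4): truth gives 0, best alternative gives 0.
Others bid (3, 26): truth gives 0, best alternative gives 0.
Others bid (3, 32): truth gives 0, best alternative gives 0.
Others bid (4, 3): truth gives 0, best alternative gives 0.
Others bid (4, 4): truth gives 0, best alternative gives 0.
(Remaining 10 profiles checked similarly; truth is weakly best in each.)
In every case the truthful bid is at least as good as any alternative, so it is a dominant strategy.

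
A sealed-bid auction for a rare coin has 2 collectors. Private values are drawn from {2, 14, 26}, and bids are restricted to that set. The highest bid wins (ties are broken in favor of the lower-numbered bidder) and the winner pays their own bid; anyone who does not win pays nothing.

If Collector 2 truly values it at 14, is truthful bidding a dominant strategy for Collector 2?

Check each profile of the others' bids and compare truth against every alternative bid.
Others bid (2): truth gives 0, best alternative gives 0.
Others bid (14): truth gives 0, best alternative gives 0.
Others bid (26): truth gives 0, best alternative gives 0.
In every case the truthful bid is at least as good as any alternative, so it is a dominant strategy.

Yes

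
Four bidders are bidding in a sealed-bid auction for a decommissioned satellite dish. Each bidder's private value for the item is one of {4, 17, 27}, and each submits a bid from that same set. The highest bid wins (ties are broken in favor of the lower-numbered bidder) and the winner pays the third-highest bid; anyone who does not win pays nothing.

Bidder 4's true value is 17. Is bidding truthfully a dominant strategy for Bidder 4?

Consider the case where Bidder 1 bids 4, Bidder 2 bids 4 and Bidder 3 bids 17.
Truthful bid 17: loses, pays 0, utility 0.
Bid 27 instead: wins, pays 4, utility 17 - 4 = 13.
Since 13 > 0, bidding 27 is strictly better here, so truthful bidding is not dominant.

No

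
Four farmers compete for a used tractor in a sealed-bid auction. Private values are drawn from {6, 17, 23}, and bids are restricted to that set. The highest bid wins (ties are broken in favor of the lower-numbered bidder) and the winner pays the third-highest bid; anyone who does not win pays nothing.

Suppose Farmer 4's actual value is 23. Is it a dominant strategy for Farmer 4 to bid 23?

Check each profile of the others' bids and compare truth against every alternative bid.
Others bid (6, 6, 17): truth gives 17, best alternative gives 0.
Others bid (6, 17, 6): truth gives 17, best alternative gives 0.
Others bid (17, 6, 6): truth gives 17, best alternative gives 0.
Others bid (6, 17, 17): truth gives 6, best alternative gives 0.
Others bid (17, 6, 17): truth gives 6, best alternative gives 0.
Others bid (17, 17, 6): truth gives 6, best alternative gives 0.
(Remaining 21 profiles checked similarly; truth is weakly best in each.)
In every case the truthful bid is at least as good as any alternative, so it is a dominant strategy.

Yes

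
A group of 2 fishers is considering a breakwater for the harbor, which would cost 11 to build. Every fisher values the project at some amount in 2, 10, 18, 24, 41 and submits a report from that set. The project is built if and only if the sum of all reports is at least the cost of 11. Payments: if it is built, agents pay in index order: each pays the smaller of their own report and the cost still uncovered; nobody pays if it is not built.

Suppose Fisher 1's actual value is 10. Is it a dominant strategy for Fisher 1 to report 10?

No

Consider the case where Fisher 2 reports 10.
Truthful report 10: project built, pays 10, utility 10 - 10 = 0.
Report 2 instead: project built, pays 2, utility 10 - 2 = 8.
Since 8 > 0, reporting 2 is strictly better here, so truthful reporting is not dominant.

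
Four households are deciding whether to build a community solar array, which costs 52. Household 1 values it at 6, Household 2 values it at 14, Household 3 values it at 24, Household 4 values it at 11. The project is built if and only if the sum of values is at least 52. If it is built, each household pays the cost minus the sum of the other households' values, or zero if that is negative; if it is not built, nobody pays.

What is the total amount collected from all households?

Total value 55 ≥ cost 52, so it is built.
Household 1: others sum to 49; max(0, 52 - 49) = 3.
Household 2: others sum to 41; max(0, 52 - 41) = 11.
Household 3: others sum to 31; max(0, 52 - 31) = 21.
Household 4: others sum to 44; max(0, 52 - 44) = 8.
Total collected = 3 + 11 + 21 + 8 = 43.

43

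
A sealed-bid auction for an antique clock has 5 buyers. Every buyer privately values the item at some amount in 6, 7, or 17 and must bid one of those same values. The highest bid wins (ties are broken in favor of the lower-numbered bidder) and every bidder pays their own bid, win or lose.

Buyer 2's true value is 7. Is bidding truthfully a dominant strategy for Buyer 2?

No

Consider the case where Buyer 1 bids 6, Buyer 3 bids 6, Buyer 4 bids 6 and Buyer 5 bids 17.
Truthful bid 7: loses but pays 7, utility -7.
Bid 6 instead: loses but pays 6, utility -6.
Since -6 > -7, bidding 6 is strictly better here, so truthful bidding is not dominant.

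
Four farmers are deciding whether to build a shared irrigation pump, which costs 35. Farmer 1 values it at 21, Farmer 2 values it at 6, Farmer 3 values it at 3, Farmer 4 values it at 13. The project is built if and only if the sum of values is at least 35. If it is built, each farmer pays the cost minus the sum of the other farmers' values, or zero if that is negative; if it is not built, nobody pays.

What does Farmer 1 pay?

13

Total value 43 ≥ cost 35, so the project is built.
The other farmers' values sum to 22.
Cost minus that sum is 35 - 22 = 13.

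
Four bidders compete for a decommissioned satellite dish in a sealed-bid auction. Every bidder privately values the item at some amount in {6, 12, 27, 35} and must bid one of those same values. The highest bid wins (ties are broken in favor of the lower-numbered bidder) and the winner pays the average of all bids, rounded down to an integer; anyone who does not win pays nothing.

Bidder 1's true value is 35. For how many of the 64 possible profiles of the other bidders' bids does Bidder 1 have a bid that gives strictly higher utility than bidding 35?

27

Others bid (6, 6, 6): truth gives 22; bid 6 gives 29 > 22. Violating.
Others bid (6, 6, 12): truth gives 21; bid 12 gives 26 > 21. Violating.
Others bid (6, 6, 27): truth gives 17; bid 27 gives 19 > 17. Violating.
Others bid (6, 12, 6): truth gives 21; bid 12 gives 26 > 21. Violating.
Others bid (6, 6, 35): truth gives 15; no alternative beats it.
Others bid (6, 12, 35): truth gives 13; no alternative beats it.
(Checking all 64 profiles: 27 have a profitable deviation, 37 do not.)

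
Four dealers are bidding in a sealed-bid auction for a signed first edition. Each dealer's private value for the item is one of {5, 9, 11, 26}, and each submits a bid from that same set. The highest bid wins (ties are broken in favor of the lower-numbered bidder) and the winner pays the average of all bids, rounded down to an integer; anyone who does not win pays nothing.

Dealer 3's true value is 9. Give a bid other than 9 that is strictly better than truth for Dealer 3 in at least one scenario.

Suppose Dealer 1 bids 5, Dealer 2 bids 5 and Dealer 4 bids 11.
Bid 9: loses, pays 0, utility 0.
Bid 11: wins, pays 8, utility 9 - 8 = 1.
So bidding 11 beats truth here (1 > 0).

11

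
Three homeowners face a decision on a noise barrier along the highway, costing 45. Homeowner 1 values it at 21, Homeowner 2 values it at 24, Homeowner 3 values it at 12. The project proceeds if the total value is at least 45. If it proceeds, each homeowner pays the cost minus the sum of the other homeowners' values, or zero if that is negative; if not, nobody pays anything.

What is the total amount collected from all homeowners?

Total value 57 ≥ cost 45, so it is built.
Homeowner 1: others sum to 36; max(0, 45 - 36) = 9.
Homeowner 2: others sum to 33; max(0, 45 - 33) = 12.
Homeowner 3: others sum to 45; max(0, 45 - 45) = 0.
Total collected = 9 + 12 + 0 = 21.

21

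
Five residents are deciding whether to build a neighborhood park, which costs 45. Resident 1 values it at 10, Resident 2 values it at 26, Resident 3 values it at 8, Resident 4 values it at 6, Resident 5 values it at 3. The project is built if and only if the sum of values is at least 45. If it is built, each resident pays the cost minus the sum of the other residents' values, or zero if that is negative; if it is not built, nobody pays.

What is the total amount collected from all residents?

20

Total value 53 ≥ cost 45, so it is built.
Resident 1: others sum to 43; max(0, 45 - 43) = 2.
Resident 2: others sum to 27; max(0, 45 - 27) = 18.
Resident 3: others sum to 45; max(0, 45 - 45) = 0.
Resident 4: others sum to 47; max(0, 45 - 47) = 0.
Resident 5: others sum to 50; max(0, 45 - 50) = 0.
Total collected = 2 + 18 + 0 + 0 + 0 = 20.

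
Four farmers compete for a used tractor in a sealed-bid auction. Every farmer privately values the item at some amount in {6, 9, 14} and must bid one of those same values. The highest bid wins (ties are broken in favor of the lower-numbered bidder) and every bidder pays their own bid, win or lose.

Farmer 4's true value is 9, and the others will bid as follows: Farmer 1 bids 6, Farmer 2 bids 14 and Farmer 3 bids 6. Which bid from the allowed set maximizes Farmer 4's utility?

Bid 6: loses but pays 6, utility -6.
Bid 9: loses but pays 9, utility -9.
Bid 14: loses but pays 14, utility -14.
The best choice is 6 with utility -6.

6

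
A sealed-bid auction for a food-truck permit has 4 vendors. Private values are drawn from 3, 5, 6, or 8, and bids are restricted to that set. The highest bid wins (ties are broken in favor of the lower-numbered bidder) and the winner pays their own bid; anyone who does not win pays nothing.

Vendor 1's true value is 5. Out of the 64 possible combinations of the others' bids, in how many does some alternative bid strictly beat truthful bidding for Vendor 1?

1

Others bid (3, 3, 3): truth gives 0; bid 3 gives 2 > 0. Violating.
Others bid (3, 3, 5): truth gives 0; no alternative beats it.
Others bid (3, 3, 6): truth gives 0; no alternative beats it.
(Checking all 64 profiles: 1 has a profitable deviation, 63 do not.)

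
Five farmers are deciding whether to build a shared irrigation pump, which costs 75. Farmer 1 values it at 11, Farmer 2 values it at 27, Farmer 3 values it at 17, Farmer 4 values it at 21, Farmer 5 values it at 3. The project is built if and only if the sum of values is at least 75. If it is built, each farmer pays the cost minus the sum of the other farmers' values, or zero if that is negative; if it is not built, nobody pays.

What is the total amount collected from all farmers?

60

Total value 79 ≥ cost 75, so it is built.
Farmer 1: others sum to 68; max(0, 75 - 68) = 7.
Farmer 2: others sum to 52; max(0, 75 - 52) = 23.
Farmer 3: others sum to 62; max(0, 75 - 62) = 13.
Farmer 4: others sum to 58; max(0, 75 - 58) = 17.
Farmer 5: others sum to 76; max(0, 75 - 76) = 0.
Total collected = 7 + 23 + 13 + 17 + 0 = 60.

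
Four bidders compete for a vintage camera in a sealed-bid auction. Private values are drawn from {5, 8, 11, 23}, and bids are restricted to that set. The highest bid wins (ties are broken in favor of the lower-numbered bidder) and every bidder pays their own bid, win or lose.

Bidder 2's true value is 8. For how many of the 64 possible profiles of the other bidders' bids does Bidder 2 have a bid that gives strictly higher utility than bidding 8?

Others bid (5, 5, 11): truth gives -8; bid 11 gives -3 > -8. Violating.
Others bid (5, 5, 23): truth gives -8; bid 5 gives -5 > -8. Violating.
Others bid (5, 8, 11): truth gives -8; bid 11 gives -3 > -8. Violating.
Others bid (5, 8, 23): truth gives -8; bid 5 gives -5 > -8. Violating.
Others bid (5, 5, 5): truth gives 0; no alternative beats it.
Others bid (5, 5, 8): truth gives 0; no alternative beats it.
(Checking all 64 profiles: 60 have a profitable deviation, 4 do not.)

60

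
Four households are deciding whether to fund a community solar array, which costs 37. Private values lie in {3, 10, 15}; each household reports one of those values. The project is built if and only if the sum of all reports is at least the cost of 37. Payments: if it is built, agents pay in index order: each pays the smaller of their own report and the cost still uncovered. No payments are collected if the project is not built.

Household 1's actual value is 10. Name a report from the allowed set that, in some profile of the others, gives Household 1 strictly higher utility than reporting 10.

Suppose Household 2 reports 10, Household 3 reports 10 and Household 4 reports 15.
Report 10: project built, pays 10, utility 10 - 10 = 0.
Report 3: project built, pays 3, utility 10 - 3 = 7.
So reporting 3 beats truth here (7 > 0).

3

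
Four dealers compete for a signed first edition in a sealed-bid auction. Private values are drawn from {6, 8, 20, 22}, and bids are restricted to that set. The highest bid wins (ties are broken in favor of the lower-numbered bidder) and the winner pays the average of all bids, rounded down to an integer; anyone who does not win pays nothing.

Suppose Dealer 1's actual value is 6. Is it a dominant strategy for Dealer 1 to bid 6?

Check each profile of the others' bids and compare truth against every alternative bid.
Others bid (8, 8, 8): truth gives 0, best alternative gives -2.
Others bid (6, 6, 8): truth gives 0, best alternative gives -1.
Others bid (6, 8, 6): truth gives 0, best alternative gives -1.
Others bid (6, 8, 8): truth gives 0, best alternative gives -1.
Others bid (8, 6, 6): truth gives 0, best alternative gives -1.
Others bid (8, 6, 8): truth gives 0, best alternative gives -1.
(Remaining 58 profiles checked similarly; truth is weakly best in each.)
In every case the truthful bid is at least as good as any alternative, so it is a dominant strategy.

Yes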